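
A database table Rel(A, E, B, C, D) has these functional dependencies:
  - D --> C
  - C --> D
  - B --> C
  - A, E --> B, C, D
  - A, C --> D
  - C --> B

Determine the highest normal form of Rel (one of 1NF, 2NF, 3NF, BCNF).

Candidate key: {A, E}. Prime attributes: {A, E}.
For D --> C we have {D}⁺ = {B, C, D}; {D} is not a superkey, so BCNF fails.
D --> C determines the non-prime attribute {C} from a non-superkey — 3NF is violated.
No non-prime attribute depends on a proper subset of any candidate key, so 2NF holds.

2NF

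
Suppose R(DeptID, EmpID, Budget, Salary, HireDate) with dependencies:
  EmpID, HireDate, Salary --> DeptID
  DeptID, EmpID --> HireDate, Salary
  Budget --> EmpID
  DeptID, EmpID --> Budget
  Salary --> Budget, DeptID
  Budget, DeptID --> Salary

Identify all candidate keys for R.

{Salary}⁺ = {Budget, DeptID, EmpID, HireDate, Salary} — all of the relation — so {Salary} is a candidate key.
{Budget, DeptID}⁺ = {Budget, DeptID, EmpID, HireDate, Salary} — all of the relation — so {Budget, DeptID} is a candidate key.
{DeptID, EmpID}⁺ = {Budget, DeptID, EmpID, HireDate, Salary} — all of the relation — so {DeptID, EmpID} is a candidate key.
No proper subset of any of these is a key, and no other minimal superkey exists.

{Budget, DeptID}, {DeptID, EmpID}, {Salary}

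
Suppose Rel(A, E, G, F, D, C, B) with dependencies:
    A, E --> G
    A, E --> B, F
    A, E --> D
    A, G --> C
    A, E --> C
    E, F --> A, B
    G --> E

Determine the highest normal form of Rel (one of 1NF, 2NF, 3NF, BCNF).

3NF

Candidate keys: {A, E}, {A, G}, {E, F}, {F, G}. Prime attributes: {A, E, F, G}.
For G --> E we have {G}⁺ = {E, G}; {G} is not a superkey, so BCNF fails.
Since {E} ⊆ prime attributes and every other non-superkey FD also has a prime right side, the schema is in 3NF.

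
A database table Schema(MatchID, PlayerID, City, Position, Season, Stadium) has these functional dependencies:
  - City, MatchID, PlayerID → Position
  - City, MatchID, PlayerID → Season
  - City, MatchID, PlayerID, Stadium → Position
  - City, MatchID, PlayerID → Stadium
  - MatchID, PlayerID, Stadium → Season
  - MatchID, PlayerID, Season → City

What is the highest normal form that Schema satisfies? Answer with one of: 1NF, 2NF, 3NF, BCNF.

BCNF

Candidate keys: {City, MatchID, PlayerID}, {MatchID, PlayerID, Season}, {MatchID, PlayerID, Stadium}. Prime attributes: {City, MatchID, PlayerID, Season, Stadium}.
Each dependency's left side is a superkey — BCNF holds.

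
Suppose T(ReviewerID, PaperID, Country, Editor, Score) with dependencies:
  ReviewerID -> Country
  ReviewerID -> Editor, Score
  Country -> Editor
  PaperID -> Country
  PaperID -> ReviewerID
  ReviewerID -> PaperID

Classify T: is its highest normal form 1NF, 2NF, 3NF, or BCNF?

2NF

Candidate keys: {PaperID}, {ReviewerID}. Prime attributes: {PaperID, ReviewerID}.
Country -> Editor breaks BCNF: {Country}⁺ = {Country, Editor}, so {Country} is not a superkey.
Because {Editor} is non-prime and the left side of Country -> Editor is not a superkey, the relation is not in 3NF.
Every candidate key is a single attribute, so no partial dependency is possible; 2NF holds.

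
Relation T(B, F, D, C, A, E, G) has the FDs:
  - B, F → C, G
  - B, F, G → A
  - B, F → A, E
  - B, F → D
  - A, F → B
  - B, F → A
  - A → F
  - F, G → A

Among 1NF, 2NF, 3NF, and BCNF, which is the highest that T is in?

BCNF

Candidate keys: {A}, {B, F}, {F, G}. Prime attributes: {A, B, F, G}.
Every FD has a superkey on the left, so the relation is in BCNF.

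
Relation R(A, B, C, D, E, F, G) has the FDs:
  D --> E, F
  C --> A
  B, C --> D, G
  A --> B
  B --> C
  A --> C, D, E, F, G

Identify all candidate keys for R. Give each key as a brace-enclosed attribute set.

{A}⁺ = {A, B, C, D, E, F, G}, which is every attribute, so {A} is a candidate key.
{B}⁺ = {A, B, C, D, E, F, G}, which is every attribute, so {B} is a candidate key.
{C}⁺ = {A, B, C, D, E, F, G}, which is every attribute, so {C} is a candidate key.
Any other superkey properly contains one of these, so there are no further candidate keys.

{A}, {B}, {C}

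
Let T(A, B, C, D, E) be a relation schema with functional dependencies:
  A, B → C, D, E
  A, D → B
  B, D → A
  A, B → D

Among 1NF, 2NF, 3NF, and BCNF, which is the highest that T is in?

Candidate keys: {A, B}, {A, D}, {B, D}. Prime attributes: {A, B, D}.
The left-hand side of every FD is a superkey, so BCNF is satisfied.

BCNF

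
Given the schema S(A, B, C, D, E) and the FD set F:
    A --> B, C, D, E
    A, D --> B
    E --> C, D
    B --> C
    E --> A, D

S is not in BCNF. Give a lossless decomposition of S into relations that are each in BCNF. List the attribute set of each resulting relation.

Candidate keys of the original relation: {A}, {E}.
Within {A, B, C, D, E}: {B}⁺ ∩ {A, B, C, D, E} = {B, C}, not the whole set, so B --> C violates BCNF; decompose into {B, C} and {A, B, D, E}.
{B, C} is in BCNF.
{A, B, D, E} is in BCNF.

{A, B, D, E}; {B, C}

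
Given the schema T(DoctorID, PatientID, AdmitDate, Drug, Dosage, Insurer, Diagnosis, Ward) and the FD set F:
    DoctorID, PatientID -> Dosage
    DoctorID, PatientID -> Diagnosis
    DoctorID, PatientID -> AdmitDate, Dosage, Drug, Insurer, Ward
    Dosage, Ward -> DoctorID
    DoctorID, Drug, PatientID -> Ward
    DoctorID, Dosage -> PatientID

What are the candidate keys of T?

{DoctorID, Dosage}, {DoctorID, PatientID}, {Dosage, Ward}

Closure of {DoctorID, Dosage} is {AdmitDate, Diagnosis, DoctorID, Dosage, Drug, Insurer, PatientID, Ward}, the whole schema; {DoctorID, Dosage} is a candidate key.
Closure of {DoctorID, PatientID} is {AdmitDate, Diagnosis, DoctorID, Dosage, Drug, Insurer, PatientID, Ward}, the whole schema; {DoctorID, PatientID} is a candidate key.
Closure of {Dosage, Ward} is {AdmitDate, Diagnosis, DoctorID, Dosage, Drug, Insurer, PatientID, Ward}, the whole schema; {Dosage, Ward} is a candidate key.
These are minimal and exhaustive — every other superkey contains one of them.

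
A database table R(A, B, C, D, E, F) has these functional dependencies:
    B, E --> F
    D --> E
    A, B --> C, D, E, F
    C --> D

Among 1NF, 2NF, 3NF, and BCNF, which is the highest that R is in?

2NF

Candidate key: {A, B}. Prime attributes: {A, B}.
B, E --> F breaks BCNF: {B, E}⁺ = {B, E, F}, so {B, E} is not a superkey.
B, E --> F has non-prime {F} on the right and a non-superkey on the left, so 3NF fails.
Checking every proper subset of each key, none determines a non-prime attribute — 2NF is satisfied.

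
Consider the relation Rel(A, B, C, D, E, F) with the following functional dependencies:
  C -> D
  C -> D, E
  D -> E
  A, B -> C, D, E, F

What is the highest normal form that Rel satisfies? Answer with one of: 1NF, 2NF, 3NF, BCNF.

Candidate key: {A, B}. Prime attributes: {A, B}.
For C -> D we have {C}⁺ = {C, D, E}; {C} is not a superkey, so BCNF fails.
C -> D has non-prime {D} on the right and a non-superkey on the left, so 3NF fails.
No proper subset of a key has a non-prime attribute in its closure, so there is no partial dependency; 2NF holds.

2NF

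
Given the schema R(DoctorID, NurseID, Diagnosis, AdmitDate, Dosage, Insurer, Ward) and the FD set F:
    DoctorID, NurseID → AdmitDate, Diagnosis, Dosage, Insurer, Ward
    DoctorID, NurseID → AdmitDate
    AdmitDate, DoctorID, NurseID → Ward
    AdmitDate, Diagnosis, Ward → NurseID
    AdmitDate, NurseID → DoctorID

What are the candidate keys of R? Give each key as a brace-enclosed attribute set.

Closure of {AdmitDate, NurseID} is {AdmitDate, Diagnosis, DoctorID, Dosage, Insurer, NurseID, Ward}, the whole schema; {AdmitDate, NurseID} is a candidate key.
Closure of {DoctorID, NurseID} is {AdmitDate, Diagnosis, DoctorID, Dosage, Insurer, NurseID, Ward}, the whole schema; {DoctorID, NurseID} is a candidate key.
Closure of {AdmitDate, Diagnosis, Ward} is {AdmitDate, Diagnosis, DoctorID, Dosage, Insurer, NurseID, Ward}, the whole schema; {AdmitDate, Diagnosis, Ward} is a candidate key.
No proper subset of any of these is a key, and no other minimal superkey exists.

{AdmitDate, Diagnosis, Ward}, {AdmitDate, NurseID}, {DoctorID, NurseID}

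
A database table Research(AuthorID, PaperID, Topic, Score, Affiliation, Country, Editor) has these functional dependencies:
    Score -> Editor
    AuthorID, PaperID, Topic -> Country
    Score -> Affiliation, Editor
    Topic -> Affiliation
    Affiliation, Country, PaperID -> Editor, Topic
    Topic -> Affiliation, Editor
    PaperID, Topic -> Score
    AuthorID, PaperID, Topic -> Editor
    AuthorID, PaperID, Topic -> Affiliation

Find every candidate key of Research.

No FD produces {AuthorID, PaperID}, so they must be in every candidate key.
{AuthorID, PaperID, Topic}⁺ = {Affiliation, AuthorID, Country, Editor, PaperID, Score, Topic} — all of the relation — so {AuthorID, PaperID, Topic} is a candidate key.
{Affiliation, AuthorID, Country, PaperID}⁺ = {Affiliation, AuthorID, Country, Editor, PaperID, Score, Topic} — all of the relation — so {Affiliation, AuthorID, Country, PaperID} is a candidate key.
{AuthorID, Country, PaperID, Score}⁺ = {Affiliation, AuthorID, Country, Editor, PaperID, Score, Topic} — all of the relation — so {AuthorID, Country, PaperID, Score} is a candidate key.
No proper subset of any of these is a key, and no other minimal superkey exists.

{Affiliation, AuthorID, Country, PaperID}, {AuthorID, Country, PaperID, Score}, {AuthorID, PaperID, Topic}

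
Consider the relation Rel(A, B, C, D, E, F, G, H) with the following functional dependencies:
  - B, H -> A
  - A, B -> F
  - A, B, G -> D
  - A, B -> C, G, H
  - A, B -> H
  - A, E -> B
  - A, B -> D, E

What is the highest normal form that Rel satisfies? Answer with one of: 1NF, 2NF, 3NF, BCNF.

BCNF

Candidate keys: {A, B}, {A, E}, {B, H}. Prime attributes: {A, B, E, H}.
Each dependency's left side is a superkey — BCNF holds.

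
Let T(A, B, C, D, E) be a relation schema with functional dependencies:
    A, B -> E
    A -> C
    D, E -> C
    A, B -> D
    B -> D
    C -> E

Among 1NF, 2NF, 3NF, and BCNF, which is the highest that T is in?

1NF

Candidate key: {A, B}. Prime attributes: {A, B}.
For A -> C we have {A}⁺ = {A, C, E}; {A} is not a superkey, so BCNF fails.
A -> C determines the non-prime attribute {C} from a non-superkey — 3NF is violated.
Since {A} ⊂ {A, B} and {A}⁺ ⊇ {C, E} with {C, E} non-prime, there is a partial dependency; 2NF fails.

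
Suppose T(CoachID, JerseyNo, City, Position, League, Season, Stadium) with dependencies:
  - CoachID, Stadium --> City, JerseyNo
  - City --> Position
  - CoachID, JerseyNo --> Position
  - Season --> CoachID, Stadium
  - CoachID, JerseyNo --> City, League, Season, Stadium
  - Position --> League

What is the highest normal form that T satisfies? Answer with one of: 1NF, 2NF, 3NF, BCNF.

Candidate keys: {CoachID, JerseyNo}, {CoachID, Stadium}, {Season}. Prime attributes: {CoachID, JerseyNo, Season, Stadium}.
City --> Position: {City}⁺ = {City, League, Position}, which is not all of the attributes, so the left side is not a superkey — BCNF is violated.
Because {Position} is non-prime and the left side of City --> Position is not a superkey, the relation is not in 3NF.
No non-prime attribute depends on a proper subset of any candidate key, so 2NF holds.

2NF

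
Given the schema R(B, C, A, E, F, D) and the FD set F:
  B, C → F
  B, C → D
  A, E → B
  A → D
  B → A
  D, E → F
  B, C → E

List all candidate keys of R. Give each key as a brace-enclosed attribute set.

Attributes never on any right-hand side: {C} — every candidate key must contain it.
{B, C}⁺ = {A, B, C, D, E, F} — all of the relation — so {B, C} is a candidate key.
{A, C, E}⁺ = {A, B, C, D, E, F} — all of the relation — so {A, C, E} is a candidate key.
These are minimal and exhaustive — every other superkey contains one of them.

{A, C, E}, {B, C}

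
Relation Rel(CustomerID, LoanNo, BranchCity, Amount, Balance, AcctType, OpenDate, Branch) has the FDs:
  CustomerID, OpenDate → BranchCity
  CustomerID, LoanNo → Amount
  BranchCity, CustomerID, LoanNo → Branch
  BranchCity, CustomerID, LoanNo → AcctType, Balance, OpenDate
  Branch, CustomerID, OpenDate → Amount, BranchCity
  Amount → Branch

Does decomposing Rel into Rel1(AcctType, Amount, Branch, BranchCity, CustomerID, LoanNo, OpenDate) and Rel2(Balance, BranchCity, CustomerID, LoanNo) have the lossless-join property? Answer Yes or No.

Rel1 ∩ Rel2 = {BranchCity, CustomerID, LoanNo}; its closure under F is {AcctType, Amount, Balance, Branch, BranchCity, CustomerID, LoanNo, OpenDate}.
Since Rel1 ⊆ {AcctType, Amount, Balance, Branch, BranchCity, CustomerID, LoanNo, OpenDate}, the intersection is a superkey of Rel1; the decomposition is lossless.

Yes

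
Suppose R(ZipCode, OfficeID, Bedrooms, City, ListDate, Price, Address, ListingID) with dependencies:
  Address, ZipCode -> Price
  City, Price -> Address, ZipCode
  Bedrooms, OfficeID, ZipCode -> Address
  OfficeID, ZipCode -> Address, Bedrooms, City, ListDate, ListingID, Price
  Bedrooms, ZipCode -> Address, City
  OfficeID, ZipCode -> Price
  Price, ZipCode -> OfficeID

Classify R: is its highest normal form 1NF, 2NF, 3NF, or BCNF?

BCNF

Candidate keys: {Address, ZipCode}, {Bedrooms, ZipCode}, {City, Price}, {OfficeID, ZipCode}, {Price, ZipCode}. Prime attributes: {Address, Bedrooms, City, OfficeID, Price, ZipCode}.
Each dependency's left side is a superkey — BCNF holds.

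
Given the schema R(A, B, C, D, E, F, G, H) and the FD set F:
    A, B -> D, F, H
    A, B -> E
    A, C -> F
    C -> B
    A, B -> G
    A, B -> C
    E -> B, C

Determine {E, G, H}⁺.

Start with {E, G, H}.
E -> B, C applies; add {B, C} → now {B, C, E, G, H}.
No further FD applies.

{B, C, E, G, H}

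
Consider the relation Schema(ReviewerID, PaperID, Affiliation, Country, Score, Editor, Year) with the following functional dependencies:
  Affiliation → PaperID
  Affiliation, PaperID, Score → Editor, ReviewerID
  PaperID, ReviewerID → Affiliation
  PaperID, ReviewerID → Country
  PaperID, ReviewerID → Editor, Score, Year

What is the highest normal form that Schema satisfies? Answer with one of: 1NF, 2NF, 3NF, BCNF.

3NF

Candidate keys: {Affiliation, ReviewerID}, {Affiliation, Score}, {PaperID, ReviewerID}. Prime attributes: {Affiliation, PaperID, ReviewerID, Score}.
Affiliation → PaperID breaks BCNF: {Affiliation}⁺ = {Affiliation, PaperID}, so {Affiliation} is not a superkey.
Its right-hand attributes {PaperID} are all prime, as are those of every other non-superkey FD — the relation is in 3NF.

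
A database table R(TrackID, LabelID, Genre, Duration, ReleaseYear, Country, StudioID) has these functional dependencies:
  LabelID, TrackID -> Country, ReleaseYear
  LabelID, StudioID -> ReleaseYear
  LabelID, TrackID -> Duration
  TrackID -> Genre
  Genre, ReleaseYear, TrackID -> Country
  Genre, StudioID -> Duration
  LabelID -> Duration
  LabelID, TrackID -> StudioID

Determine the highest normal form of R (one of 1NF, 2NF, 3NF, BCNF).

Candidate key: {LabelID, TrackID}. Prime attributes: {LabelID, TrackID}.
For LabelID, StudioID -> ReleaseYear we have {LabelID, StudioID}⁺ = {Duration, LabelID, ReleaseYear, StudioID}; {LabelID, StudioID} is not a superkey, so BCNF fails.
Because {ReleaseYear} is non-prime and the left side of LabelID, StudioID -> ReleaseYear is not a superkey, the relation is not in 3NF.
{LabelID} is a proper subset of the key {LabelID, TrackID}, and {LabelID}⁺ contains the non-prime attribute {Duration} — a partial dependency, so 2NF is violated.

1NF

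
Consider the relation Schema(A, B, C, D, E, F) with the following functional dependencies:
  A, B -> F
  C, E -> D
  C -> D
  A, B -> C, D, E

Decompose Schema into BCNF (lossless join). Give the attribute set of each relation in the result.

Candidate key of the original relation: {A, B}.
{A, B, C, D, E, F}: {C, E} determines {C, D, E} here but is not a superkey — split on C, E -> D, giving {C, D, E} and {A, B, C, E, F}.
{C, D, E}: {C} determines {C, D} here but is not a superkey — split on C -> D, giving {C, D} and {C, E}.
{C, D}: every determinant is a superkey — BCNF.
{C, E}: every determinant is a superkey — BCNF.
{A, B, C, E, F}: every determinant is a superkey — BCNF.

{A, B, C, E, F}; {C, D}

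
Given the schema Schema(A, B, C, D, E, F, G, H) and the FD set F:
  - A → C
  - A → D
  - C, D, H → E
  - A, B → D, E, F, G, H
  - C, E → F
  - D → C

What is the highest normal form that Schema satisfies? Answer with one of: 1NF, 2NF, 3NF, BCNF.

Candidate key: {A, B}. Prime attributes: {A, B}.
A → C: {A}⁺ = {A, C, D}, which is not all of the attributes, so the left side is not a superkey — BCNF is violated.
A → C determines the non-prime attribute {C} from a non-superkey — 3NF is violated.
{A} is a proper subset of the key {A, B}, and {A}⁺ contains the non-prime attributes {C, D} — a partial dependency, so 2NF is violated.

1NF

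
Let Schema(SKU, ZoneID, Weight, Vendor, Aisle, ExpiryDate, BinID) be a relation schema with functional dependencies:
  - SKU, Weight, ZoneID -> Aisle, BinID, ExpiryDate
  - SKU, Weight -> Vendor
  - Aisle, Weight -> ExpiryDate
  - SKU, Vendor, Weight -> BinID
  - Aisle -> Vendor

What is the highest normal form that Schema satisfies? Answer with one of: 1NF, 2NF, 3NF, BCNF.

1NF

Candidate key: {SKU, Weight, ZoneID}. Prime attributes: {SKU, Weight, ZoneID}.
For SKU, Weight -> Vendor we have {SKU, Weight}⁺ = {BinID, SKU, Vendor, Weight}; {SKU, Weight} is not a superkey, so BCNF fails.
Because {Vendor} is non-prime and the left side of SKU, Weight -> Vendor is not a superkey, the relation is not in 3NF.
The proper key subset {SKU, Weight} of {SKU, Weight, ZoneID} determines non-prime {BinID, Vendor}, so the relation is not even in 2NF.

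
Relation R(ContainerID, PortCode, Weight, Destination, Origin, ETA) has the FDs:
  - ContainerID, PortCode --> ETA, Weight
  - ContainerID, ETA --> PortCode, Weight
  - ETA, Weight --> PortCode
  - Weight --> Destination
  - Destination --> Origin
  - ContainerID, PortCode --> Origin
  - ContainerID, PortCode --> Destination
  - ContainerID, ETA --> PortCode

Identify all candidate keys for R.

Attributes never on any right-hand side: {ContainerID} — every candidate key must contain it.
Closure of {ContainerID, ETA} is {ContainerID, Destination, ETA, Origin, PortCode, Weight}, the whole schema; {ContainerID, ETA} is a candidate key.
Closure of {ContainerID, PortCode} is {ContainerID, Destination, ETA, Origin, PortCode, Weight}, the whole schema; {ContainerID, PortCode} is a candidate key.
These are minimal and exhaustive — every other superkey contains one of them.

{ContainerID, ETA}, {ContainerID, PortCode}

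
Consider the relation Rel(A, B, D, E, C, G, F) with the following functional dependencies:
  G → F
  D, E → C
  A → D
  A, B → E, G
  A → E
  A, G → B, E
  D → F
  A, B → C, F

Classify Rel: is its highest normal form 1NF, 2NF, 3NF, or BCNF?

Candidate keys: {A, B}, {A, G}. Prime attributes: {A, B, G}.
For G → F we have {G}⁺ = {F, G}; {G} is not a superkey, so BCNF fails.
G → F determines the non-prime attribute {F} from a non-superkey — 3NF is violated.
{A} is a proper subset of the key {A, B}, and {A}⁺ contains the non-prime attributes {C, D, E, F} — a partial dependency, so 2NF is violated.

1NF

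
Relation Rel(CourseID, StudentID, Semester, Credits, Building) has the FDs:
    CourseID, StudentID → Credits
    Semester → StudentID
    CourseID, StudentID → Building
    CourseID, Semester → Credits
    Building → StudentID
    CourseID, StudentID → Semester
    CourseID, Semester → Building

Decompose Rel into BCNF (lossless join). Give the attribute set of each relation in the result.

Candidate keys of the original relation: {Building, CourseID}, {CourseID, Semester}, {CourseID, StudentID}.
In {Building, CourseID, Credits, Semester, StudentID}, {Semester} is not a superkey ({Semester}⁺ restricted to this set is {Semester, StudentID}), so split on Semester → StudentID into {Semester, StudentID} and {Building, CourseID, Credits, Semester}.
{Semester, StudentID} is in BCNF.
{Building, CourseID, Credits, Semester} is in BCNF.

{Building, CourseID, Credits, Semester}; {Semester, StudentID}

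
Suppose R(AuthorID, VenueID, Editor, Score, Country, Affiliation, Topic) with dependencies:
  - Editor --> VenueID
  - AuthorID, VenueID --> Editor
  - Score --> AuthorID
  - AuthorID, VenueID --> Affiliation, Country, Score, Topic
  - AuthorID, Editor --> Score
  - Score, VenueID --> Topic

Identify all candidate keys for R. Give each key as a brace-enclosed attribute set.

{AuthorID, Editor}, {AuthorID, VenueID}, {Editor, Score}, {Score, VenueID}

{AuthorID, Editor} is a candidate key since {AuthorID, Editor}⁺ = {Affiliation, AuthorID, Country, Editor, Score, Topic, VenueID} covers every attribute.
{AuthorID, VenueID} is a candidate key since {AuthorID, VenueID}⁺ = {Affiliation, AuthorID, Country, Editor, Score, Topic, VenueID} covers every attribute.
{Editor, Score} is a candidate key since {Editor, Score}⁺ = {Affiliation, AuthorID, Country, Editor, Score, Topic, VenueID} covers every attribute.
{Score, VenueID} is a candidate key since {Score, VenueID}⁺ = {Affiliation, AuthorID, Country, Editor, Score, Topic, VenueID} covers every attribute.
These are minimal and exhaustive — every other superkey contains one of them.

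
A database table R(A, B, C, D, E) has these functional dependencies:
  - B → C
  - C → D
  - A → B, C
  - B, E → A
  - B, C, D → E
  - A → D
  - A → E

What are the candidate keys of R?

{A}, {B}

{A}⁺ = {A, B, C, D, E} — all of the relation — so {A} is a candidate key.
{B}⁺ = {A, B, C, D, E} — all of the relation — so {B} is a candidate key.
Any other superkey properly contains one of these, so there are no further candidate keys.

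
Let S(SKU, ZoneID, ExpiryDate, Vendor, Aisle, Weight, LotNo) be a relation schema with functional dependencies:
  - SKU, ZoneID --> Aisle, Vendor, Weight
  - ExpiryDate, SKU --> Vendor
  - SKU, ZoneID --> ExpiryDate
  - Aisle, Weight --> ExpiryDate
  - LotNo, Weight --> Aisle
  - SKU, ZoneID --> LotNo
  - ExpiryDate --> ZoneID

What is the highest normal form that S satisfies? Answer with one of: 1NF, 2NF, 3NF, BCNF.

3NF

Candidate keys: {Aisle, SKU, Weight}, {ExpiryDate, SKU}, {LotNo, SKU, Weight}, {SKU, ZoneID}. Prime attributes: {Aisle, ExpiryDate, LotNo, SKU, Weight, ZoneID}.
Aisle, Weight --> ExpiryDate: {Aisle, Weight}⁺ = {Aisle, ExpiryDate, Weight, ZoneID}, which is not all of the attributes, so the left side is not a superkey — BCNF is violated.
Since {ExpiryDate} ⊆ prime attributes and every other non-superkey FD also has a prime right side, the schema is in 3NF.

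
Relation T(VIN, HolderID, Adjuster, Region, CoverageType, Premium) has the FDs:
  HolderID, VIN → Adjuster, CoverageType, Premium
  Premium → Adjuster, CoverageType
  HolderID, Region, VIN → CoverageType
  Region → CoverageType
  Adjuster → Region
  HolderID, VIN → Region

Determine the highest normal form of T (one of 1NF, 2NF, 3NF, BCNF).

Candidate key: {HolderID, VIN}. Prime attributes: {HolderID, VIN}.
Premium → Adjuster, CoverageType: {Premium}⁺ = {Adjuster, CoverageType, Premium, Region}, which is not all of the attributes, so the left side is not a superkey — BCNF is violated.
Because {Adjuster, CoverageType} are non-prime and the left side of Premium → Adjuster, CoverageType is not a superkey, the relation is not in 3NF.
Checking every proper subset of each key, none determines a non-prime attribute — 2NF is satisfied.

2NF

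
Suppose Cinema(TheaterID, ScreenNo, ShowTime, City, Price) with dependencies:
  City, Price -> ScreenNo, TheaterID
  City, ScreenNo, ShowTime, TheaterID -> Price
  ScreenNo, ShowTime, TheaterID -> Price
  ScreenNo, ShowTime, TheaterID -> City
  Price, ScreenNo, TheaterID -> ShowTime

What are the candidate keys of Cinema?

Closure of {City, Price} is {City, Price, ScreenNo, ShowTime, TheaterID}, the whole schema; {City, Price} is a candidate key.
Closure of {Price, ScreenNo, TheaterID} is {City, Price, ScreenNo, ShowTime, TheaterID}, the whole schema; {Price, ScreenNo, TheaterID} is a candidate key.
Closure of {ScreenNo, ShowTime, TheaterID} is {City, Price, ScreenNo, ShowTime, TheaterID}, the whole schema; {ScreenNo, ShowTime, TheaterID} is a candidate key.
Any other superkey properly contains one of these, so there are no further candidate keys.

{City, Price}, {Price, ScreenNo, TheaterID}, {ScreenNo, ShowTime, TheaterID}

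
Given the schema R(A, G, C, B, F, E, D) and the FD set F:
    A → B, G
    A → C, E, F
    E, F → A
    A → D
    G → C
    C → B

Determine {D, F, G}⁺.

{B, C, D, F, G}

Start with {D, F, G}.
G → C applies; add {C} → now {C, D, F, G}.
C → B applies; add {B} → now {B, C, D, F, G}.
No further FD applies.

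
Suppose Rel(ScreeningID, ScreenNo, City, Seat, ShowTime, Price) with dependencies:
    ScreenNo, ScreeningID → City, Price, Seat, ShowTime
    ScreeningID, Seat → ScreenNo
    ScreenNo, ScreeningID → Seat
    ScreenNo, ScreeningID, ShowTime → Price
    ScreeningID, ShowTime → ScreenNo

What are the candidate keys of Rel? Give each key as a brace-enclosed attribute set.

No FD produces {ScreeningID}, so it must be in every candidate key.
Closure of {ScreenNo, ScreeningID} is {City, Price, ScreenNo, ScreeningID, Seat, ShowTime}, the whole schema; {ScreenNo, ScreeningID} is a candidate key.
Closure of {ScreeningID, Seat} is {City, Price, ScreenNo, ScreeningID, Seat, ShowTime}, the whole schema; {ScreeningID, Seat} is a candidate key.
Closure of {ScreeningID, ShowTime} is {City, Price, ScreenNo, ScreeningID, Seat, ShowTime}, the whole schema; {ScreeningID, ShowTime} is a candidate key.
No proper subset of any of these is a key, and no other minimal superkey exists.

{ScreenNo, ScreeningID}, {ScreeningID, Seat}, {ScreeningID, ShowTime}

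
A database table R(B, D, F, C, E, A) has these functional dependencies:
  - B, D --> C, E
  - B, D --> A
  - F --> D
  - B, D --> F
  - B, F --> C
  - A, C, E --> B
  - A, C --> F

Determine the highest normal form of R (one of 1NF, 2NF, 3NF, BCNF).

Candidate keys: {A, B, C}, {A, C, E}, {B, D}, {B, F}. Prime attributes: {A, B, C, D, E, F}.
F --> D: {F}⁺ = {D, F}, which is not all of the attributes, so the left side is not a superkey — BCNF is violated.
Since {D} ⊆ prime attributes and every other non-superkey FD also has a prime right side, the schema is in 3NF.

3NF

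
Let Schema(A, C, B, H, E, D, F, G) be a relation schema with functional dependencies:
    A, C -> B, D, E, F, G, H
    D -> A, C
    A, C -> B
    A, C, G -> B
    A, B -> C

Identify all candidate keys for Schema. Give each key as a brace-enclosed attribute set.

{D} is a candidate key since {D}⁺ = {A, B, C, D, E, F, G, H} covers every attribute.
{A, B} is a candidate key since {A, B}⁺ = {A, B, C, D, E, F, G, H} covers every attribute.
{A, C} is a candidate key since {A, C}⁺ = {A, B, C, D, E, F, G, H} covers every attribute.
Any other superkey properly contains one of these, so there are no further candidate keys.

{A, B}, {A, C}, {D}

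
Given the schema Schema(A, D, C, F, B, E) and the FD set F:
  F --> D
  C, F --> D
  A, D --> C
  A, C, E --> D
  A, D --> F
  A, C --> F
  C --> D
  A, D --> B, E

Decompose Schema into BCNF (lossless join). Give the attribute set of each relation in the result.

Candidate keys of the original relation: {A, C}, {A, D}, {A, F}.
{A, B, C, D, E, F}: {F} determines {D, F} here but is not a superkey — split on F --> D, giving {D, F} and {A, B, C, E, F}.
{D, F} has no BCNF violation.
{A, B, C, E, F} has no BCNF violation.

{A, B, C, E, F}; {D, F}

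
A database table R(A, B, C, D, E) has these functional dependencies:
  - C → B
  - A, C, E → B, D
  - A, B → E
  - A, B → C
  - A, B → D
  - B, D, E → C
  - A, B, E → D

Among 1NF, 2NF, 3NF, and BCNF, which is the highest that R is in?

Candidate keys: {A, B}, {A, C}. Prime attributes: {A, B, C}.
C → B: {C}⁺ = {B, C}, which is not all of the attributes, so the left side is not a superkey — BCNF is violated.
Since {B} ⊆ prime attributes and every other non-superkey FD also has a prime right side, the schema is in 3NF.

3NF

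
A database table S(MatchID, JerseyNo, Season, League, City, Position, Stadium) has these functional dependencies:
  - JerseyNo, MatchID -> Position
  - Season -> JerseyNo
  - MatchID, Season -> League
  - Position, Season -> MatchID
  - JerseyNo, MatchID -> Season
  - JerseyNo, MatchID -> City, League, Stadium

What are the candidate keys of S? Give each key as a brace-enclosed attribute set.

{JerseyNo, MatchID}, {MatchID, Season}, {Position, Season}

{JerseyNo, MatchID} is a candidate key since {JerseyNo, MatchID}⁺ = {City, JerseyNo, League, MatchID, Position, Season, Stadium} covers every attribute.
{MatchID, Season} is a candidate key since {MatchID, Season}⁺ = {City, JerseyNo, League, MatchID, Position, Season, Stadium} covers every attribute.
{Position, Season} is a candidate key since {Position, Season}⁺ = {City, JerseyNo, League, MatchID, Position, Season, Stadium} covers every attribute.
These are minimal and exhaustive — every other superkey contains one of them.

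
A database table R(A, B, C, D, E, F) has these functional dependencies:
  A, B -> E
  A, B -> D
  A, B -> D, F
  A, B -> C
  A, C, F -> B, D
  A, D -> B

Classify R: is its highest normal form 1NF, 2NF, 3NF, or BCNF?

BCNF

Candidate keys: {A, B}, {A, C, F}, {A, D}. Prime attributes: {A, B, C, D, F}.
The left-hand side of every FD is a superkey, so BCNF is satisfied.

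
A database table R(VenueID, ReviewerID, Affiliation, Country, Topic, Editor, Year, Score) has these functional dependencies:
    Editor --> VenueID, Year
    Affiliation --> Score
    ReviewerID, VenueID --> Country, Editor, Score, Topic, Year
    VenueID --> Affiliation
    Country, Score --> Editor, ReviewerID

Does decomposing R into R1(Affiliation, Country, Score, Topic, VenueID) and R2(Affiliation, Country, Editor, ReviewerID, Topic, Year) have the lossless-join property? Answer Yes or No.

Yes

R1 ∩ R2 = {Affiliation, Country, Topic}; its closure under F is {Affiliation, Country, Editor, ReviewerID, Score, Topic, VenueID, Year}.
This includes all of R1, so the common attributes are a superkey of R1 — the join is lossless.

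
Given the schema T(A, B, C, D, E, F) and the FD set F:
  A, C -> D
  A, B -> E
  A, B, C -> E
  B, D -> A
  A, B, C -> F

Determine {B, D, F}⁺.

Start with {B, D, F}.
B, D -> A applies; add {A} → now {A, B, D, F}.
A, B -> E applies; add {E} → now {A, B, D, E, F}.
No further FD applies.

{A, B, D, E, F}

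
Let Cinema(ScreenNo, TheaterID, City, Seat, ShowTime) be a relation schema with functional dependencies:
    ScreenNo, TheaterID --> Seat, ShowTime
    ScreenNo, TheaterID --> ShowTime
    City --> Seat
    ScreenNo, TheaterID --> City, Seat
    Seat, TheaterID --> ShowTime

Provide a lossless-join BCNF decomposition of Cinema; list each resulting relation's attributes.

{City, ScreenNo, TheaterID}; {City, Seat}; {City, ShowTime, TheaterID}

Candidate key of the original relation: {ScreenNo, TheaterID}.
In {City, ScreenNo, Seat, ShowTime, TheaterID}, {City} is not a superkey ({City}⁺ restricted to this set is {City, Seat}), so split on City --> Seat into {City, Seat} and {City, ScreenNo, ShowTime, TheaterID}.
{City, Seat} is in BCNF.
In {City, ScreenNo, ShowTime, TheaterID}, {City, TheaterID} is not a superkey ({City, TheaterID}⁺ restricted to this set is {City, ShowTime, TheaterID}), so split on City, TheaterID --> ShowTime into {City, ShowTime, TheaterID} and {City, ScreenNo, TheaterID}.
{City, ShowTime, TheaterID} is in BCNF.
{City, ScreenNo, TheaterID} is in BCNF.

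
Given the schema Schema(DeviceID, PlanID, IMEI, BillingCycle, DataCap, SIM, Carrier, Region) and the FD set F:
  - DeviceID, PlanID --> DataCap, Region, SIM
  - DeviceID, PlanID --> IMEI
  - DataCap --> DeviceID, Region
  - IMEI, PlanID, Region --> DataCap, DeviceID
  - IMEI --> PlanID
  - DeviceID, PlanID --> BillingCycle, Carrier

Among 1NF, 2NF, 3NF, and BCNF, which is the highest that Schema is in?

Candidate keys: {DataCap, IMEI}, {DataCap, PlanID}, {DeviceID, IMEI}, {DeviceID, PlanID}, {IMEI, Region}. Prime attributes: {DataCap, DeviceID, IMEI, PlanID, Region}.
DataCap --> DeviceID, Region: {DataCap}⁺ = {DataCap, DeviceID, Region}, which is not all of the attributes, so the left side is not a superkey — BCNF is violated.
But every attribute on its right side ({DeviceID, Region}) is prime, and the same holds for every other non-superkey FD, so 3NF still holds.

3NF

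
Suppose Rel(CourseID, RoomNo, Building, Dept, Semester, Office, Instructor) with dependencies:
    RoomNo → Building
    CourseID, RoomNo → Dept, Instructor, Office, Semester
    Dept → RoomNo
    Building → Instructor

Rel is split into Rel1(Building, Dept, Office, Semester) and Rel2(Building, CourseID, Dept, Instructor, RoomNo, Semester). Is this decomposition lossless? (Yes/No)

The shared attributes are {Building, Dept, Semester} and {Building, Dept, Semester}⁺ = {Building, Dept, Instructor, RoomNo, Semester}.
Rel1 ⊄ {Building, Dept, Instructor, RoomNo, Semester} and Rel2 ⊄ {Building, Dept, Instructor, RoomNo, Semester}, so the split is lossy.

No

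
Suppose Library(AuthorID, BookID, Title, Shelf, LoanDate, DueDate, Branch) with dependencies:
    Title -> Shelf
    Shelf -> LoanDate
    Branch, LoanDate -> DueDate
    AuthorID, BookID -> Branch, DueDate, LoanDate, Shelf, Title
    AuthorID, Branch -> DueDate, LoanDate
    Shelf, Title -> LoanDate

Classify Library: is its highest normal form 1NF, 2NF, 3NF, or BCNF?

2NF

Candidate key: {AuthorID, BookID}. Prime attributes: {AuthorID, BookID}.
Title -> Shelf breaks BCNF: {Title}⁺ = {LoanDate, Shelf, Title}, so {Title} is not a superkey.
Because {Shelf} is non-prime and the left side of Title -> Shelf is not a superkey, the relation is not in 3NF.
No non-prime attribute depends on a proper subset of any candidate key, so 2NF holds.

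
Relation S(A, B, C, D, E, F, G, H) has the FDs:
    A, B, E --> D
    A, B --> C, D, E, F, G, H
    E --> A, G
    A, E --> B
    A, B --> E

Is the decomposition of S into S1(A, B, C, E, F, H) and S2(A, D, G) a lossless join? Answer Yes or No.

No

S1 ∩ S2 = {A}; its closure under F is {A}.
The closure covers neither S1 nor S2 entirely; the join is not lossless.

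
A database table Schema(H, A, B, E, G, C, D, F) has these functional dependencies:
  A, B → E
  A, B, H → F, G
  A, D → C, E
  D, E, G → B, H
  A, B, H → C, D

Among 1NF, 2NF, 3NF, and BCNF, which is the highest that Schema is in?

1NF

Candidate keys: {A, B, H}, {A, D, G}. Prime attributes: {A, B, D, G, H}.
For A, B → E we have {A, B}⁺ = {A, B, E}; {A, B} is not a superkey, so BCNF fails.
A, B → E determines the non-prime attribute {E} from a non-superkey — 3NF is violated.
{A, B} is a proper subset of the key {A, B, H}, and {A, B}⁺ contains the non-prime attribute {E} — a partial dependency, so 2NF is violated.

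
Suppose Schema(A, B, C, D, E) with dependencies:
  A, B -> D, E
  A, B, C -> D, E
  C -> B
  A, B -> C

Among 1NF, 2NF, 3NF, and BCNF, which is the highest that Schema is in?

3NF

Candidate keys: {A, B}, {A, C}. Prime attributes: {A, B, C}.
For C -> B we have {C}⁺ = {B, C}; {C} is not a superkey, so BCNF fails.
Its right-hand attributes {B} are all prime, as are those of every other non-superkey FD — the relation is in 3NF.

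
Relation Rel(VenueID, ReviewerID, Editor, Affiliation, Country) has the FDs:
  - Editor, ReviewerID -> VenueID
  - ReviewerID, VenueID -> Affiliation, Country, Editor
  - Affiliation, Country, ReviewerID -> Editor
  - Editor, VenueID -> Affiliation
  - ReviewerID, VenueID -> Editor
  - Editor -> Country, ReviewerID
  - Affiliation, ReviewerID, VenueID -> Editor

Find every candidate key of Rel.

{Editor}⁺ = {Affiliation, Country, Editor, ReviewerID, VenueID} — all of the relation — so {Editor} is a candidate key.
{ReviewerID, VenueID}⁺ = {Affiliation, Country, Editor, ReviewerID, VenueID} — all of the relation — so {ReviewerID, VenueID} is a candidate key.
{Affiliation, Country, ReviewerID}⁺ = {Affiliation, Country, Editor, ReviewerID, VenueID} — all of the relation — so {Affiliation, Country, ReviewerID} is a candidate key.
No proper subset of any of these is a key, and no other minimal superkey exists.

{Affiliation, Country, ReviewerID}, {Editor}, {ReviewerID, VenueID}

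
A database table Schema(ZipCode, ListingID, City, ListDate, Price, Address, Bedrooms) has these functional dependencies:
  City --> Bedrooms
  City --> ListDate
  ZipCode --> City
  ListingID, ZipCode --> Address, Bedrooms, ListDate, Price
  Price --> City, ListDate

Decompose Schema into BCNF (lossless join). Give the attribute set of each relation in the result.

Candidate key of the original relation: {ListingID, ZipCode}.
{Address, Bedrooms, City, ListDate, ListingID, Price, ZipCode}: {City} determines {Bedrooms, City, ListDate} here but is not a superkey — split on City --> Bedrooms, ListDate, giving {Bedrooms, City, ListDate} and {Address, City, ListingID, Price, ZipCode}.
{Bedrooms, City, ListDate} is in BCNF.
{Address, City, ListingID, Price, ZipCode}: {ZipCode} determines {City, ZipCode} here but is not a superkey — split on ZipCode --> City, giving {City, ZipCode} and {Address, ListingID, Price, ZipCode}.
{City, ZipCode} is in BCNF.
{Address, ListingID, Price, ZipCode} is in BCNF.

{Address, ListingID, Price, ZipCode}; {Bedrooms, City, ListDate}; {City, ZipCode}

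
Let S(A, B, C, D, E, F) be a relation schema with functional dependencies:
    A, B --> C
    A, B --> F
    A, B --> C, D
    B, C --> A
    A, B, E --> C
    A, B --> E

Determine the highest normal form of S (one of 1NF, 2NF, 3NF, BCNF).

Candidate keys: {A, B}, {B, C}. Prime attributes: {A, B, C}.
Each dependency's left side is a superkey — BCNF holds.

BCNF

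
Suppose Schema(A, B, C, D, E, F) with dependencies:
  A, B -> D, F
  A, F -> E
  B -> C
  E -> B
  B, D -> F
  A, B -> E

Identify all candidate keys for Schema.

{A, B}, {A, E}, {A, F}

{A} never appears on the right of any FD, so every key must include it.
{A, B}⁺ = {A, B, C, D, E, F} — all of the relation — so {A, B} is a candidate key.
{A, E}⁺ = {A, B, C, D, E, F} — all of the relation — so {A, E} is a candidate key.
{A, F}⁺ = {A, B, C, D, E, F} — all of the relation — so {A, F} is a candidate key.
Any other superkey properly contains one of these, so there are no further candidate keys.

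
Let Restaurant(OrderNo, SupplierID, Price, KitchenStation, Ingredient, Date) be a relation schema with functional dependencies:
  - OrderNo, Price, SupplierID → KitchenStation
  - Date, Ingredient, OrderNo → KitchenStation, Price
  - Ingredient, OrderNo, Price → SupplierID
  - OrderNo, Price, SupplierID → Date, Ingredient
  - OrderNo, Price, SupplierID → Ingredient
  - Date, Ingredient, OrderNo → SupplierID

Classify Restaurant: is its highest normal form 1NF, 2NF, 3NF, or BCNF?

Candidate keys: {Date, Ingredient, OrderNo}, {Ingredient, OrderNo, Price}, {OrderNo, Price, SupplierID}. Prime attributes: {Date, Ingredient, OrderNo, Price, SupplierID}.
Every FD has a superkey on the left, so the relation is in BCNF.

BCNF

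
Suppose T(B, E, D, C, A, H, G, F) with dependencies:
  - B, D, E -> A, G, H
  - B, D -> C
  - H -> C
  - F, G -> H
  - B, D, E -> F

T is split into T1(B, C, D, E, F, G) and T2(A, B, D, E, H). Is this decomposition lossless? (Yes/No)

Yes

T1 ∩ T2 = {B, D, E}; its closure under F is {A, B, C, D, E, F, G, H}.
T1 is contained in that closure, so T1 ∩ T2 -> T1 holds and the join is lossless.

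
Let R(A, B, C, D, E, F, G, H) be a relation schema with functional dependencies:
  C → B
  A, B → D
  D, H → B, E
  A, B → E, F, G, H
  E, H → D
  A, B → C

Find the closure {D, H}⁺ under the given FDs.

Start with {D, H}.
D, H → B, E applies; add {B, E} → now {B, D, E, H}.
No further FD applies.

{B, D, E, H}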